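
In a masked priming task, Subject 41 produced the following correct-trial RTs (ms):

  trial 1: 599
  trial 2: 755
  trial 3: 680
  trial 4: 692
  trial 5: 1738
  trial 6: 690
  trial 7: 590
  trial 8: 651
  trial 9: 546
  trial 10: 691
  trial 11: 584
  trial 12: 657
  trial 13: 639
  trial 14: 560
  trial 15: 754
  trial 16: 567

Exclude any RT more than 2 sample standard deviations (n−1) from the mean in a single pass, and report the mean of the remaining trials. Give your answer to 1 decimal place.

n = 16, ΣRT = 11393, M = 712.062
Σ(x−M)² = 1186434.94; s = √(1186434.94/15) = 281.240
Cutoffs: 712.062 ± 2·281.240 → [149.6, 1274.5]
Outside: 1738 → excluded.
Retained (n=15): Σ = 9655, mean = 9655/15 = 643.667

643.7 ms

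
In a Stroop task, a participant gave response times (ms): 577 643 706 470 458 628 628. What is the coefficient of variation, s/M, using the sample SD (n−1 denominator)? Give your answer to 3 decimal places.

0.157

n = 7, Σ = 4110, M = 587.1429
Σ(x−M)² = 51088.857; s = √(51088.857/6) = 92.2757
CV = 92.2757 / 587.1429 = 0.15716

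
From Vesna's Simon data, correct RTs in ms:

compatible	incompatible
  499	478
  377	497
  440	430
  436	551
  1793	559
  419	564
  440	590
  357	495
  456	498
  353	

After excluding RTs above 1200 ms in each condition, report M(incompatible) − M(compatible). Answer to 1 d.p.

98.3 ms

compatible: exclude 1793
M(compatible) = 3777/9 = 419.667
M(incompatible) = 4662/9 = 518.000
Difference = 518.000 − 419.667 = 98.333 ms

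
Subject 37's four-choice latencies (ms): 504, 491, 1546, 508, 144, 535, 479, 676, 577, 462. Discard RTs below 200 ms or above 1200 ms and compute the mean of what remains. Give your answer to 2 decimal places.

529.00 ms

Excluded: 144, 1546
Retained (n=8): Σ = 4232
Mean = 4232/8 = 529.0000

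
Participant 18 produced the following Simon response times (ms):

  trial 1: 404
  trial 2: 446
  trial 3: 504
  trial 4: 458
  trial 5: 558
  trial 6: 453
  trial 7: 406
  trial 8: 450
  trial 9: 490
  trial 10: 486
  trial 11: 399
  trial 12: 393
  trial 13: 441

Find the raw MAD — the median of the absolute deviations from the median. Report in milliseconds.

Sorted: 393, 399, 404, 406, 441, 446, 450, 453, 458, 486, 490, 504, 558 → median = 450
|x − 450|: 46, 4, 54, 8, 108, 3, 44, 0, 40, 36, 51, 57, 9
Sorted deviations: 0, 3, 4, 8, 9, 36, 40, 44, 46, 51, 54, 57, 108 → MAD = 40

40 ms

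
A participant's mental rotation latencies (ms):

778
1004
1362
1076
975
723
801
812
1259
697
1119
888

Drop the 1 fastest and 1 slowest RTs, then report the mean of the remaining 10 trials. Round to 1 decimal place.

943.5 ms

Sorted: 697, 723, 778, 801, 812, 888, 975, 1004, 1076, 1119, 1259, 1362
Drop lowest 1 (697) and highest 1 (1362)
Remaining (n=10): Σ = 9435, mean = 9435/10 = 943.500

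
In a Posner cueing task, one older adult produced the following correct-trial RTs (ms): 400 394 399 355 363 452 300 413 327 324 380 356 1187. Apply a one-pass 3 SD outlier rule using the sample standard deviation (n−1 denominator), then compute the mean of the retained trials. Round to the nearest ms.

n = 13, ΣRT = 5650, M = 434.615
Σ(x−M)² = 633537.08; s = √(633537.08/12) = 229.771
Cutoffs: 434.615 ± 3·229.771 → [-254.7, 1123.9]
Outside: 1187 → excluded.
Retained (n=12): Σ = 4463, mean = 4463/12 = 371.917

372 ms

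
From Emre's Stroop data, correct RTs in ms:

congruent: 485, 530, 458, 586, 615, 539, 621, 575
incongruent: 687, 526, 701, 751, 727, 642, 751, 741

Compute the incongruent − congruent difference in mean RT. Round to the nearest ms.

M(congruent) = 4409/8 = 551.125
M(incongruent) = 5526/8 = 690.750
Difference = 690.750 − 551.125 = 139.625 ms

140 ms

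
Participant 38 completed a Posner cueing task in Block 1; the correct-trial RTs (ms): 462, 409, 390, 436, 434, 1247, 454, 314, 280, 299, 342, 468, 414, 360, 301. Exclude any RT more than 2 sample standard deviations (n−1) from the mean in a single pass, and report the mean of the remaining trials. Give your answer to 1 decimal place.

n = 15, ΣRT = 6610, M = 440.667
Σ(x−M)² = 753577.33; s = √(753577.33/14) = 232.006
Cutoffs: 440.667 ± 2·232.006 → [-23.3, 904.7]
Outside: 1247 → excluded.
Retained (n=14): Σ = 5363, mean = 5363/14 = 383.071

383.1 ms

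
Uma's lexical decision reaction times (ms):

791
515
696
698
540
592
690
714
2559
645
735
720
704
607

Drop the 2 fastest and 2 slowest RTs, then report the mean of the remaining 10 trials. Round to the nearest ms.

680 ms

Sorted: 515, 540, 592, 607, 645, 690, 696, 698, 704, 714, 720, 735, 791, 2559
Drop lowest 2 (515, 540) and highest 2 (791, 2559)
Remaining (n=10): Σ = 6801, mean = 6801/10 = 680.100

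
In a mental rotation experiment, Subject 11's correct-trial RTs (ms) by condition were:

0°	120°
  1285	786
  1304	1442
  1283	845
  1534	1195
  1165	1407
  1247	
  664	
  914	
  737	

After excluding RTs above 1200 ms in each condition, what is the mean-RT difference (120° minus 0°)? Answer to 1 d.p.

72.0 ms

0°: exclude 1285, 1304, 1283, 1534, 1247
120°: exclude 1442, 1407
M(0°) = 3480/4 = 870.000
M(120°) = 2826/3 = 942.000
Difference = 942.000 − 870.000 = 72.000 ms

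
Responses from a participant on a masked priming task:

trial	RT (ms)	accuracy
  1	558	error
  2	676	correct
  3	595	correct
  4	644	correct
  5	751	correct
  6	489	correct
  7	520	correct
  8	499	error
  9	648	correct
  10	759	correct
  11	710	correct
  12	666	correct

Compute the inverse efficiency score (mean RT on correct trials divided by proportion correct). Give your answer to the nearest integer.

Correct trials (n=10): 676, 595, 644, 751, 489, 520, 648, 759, 710, 666
Mean correct RT = 6458/10 = 645.8000 ms
Proportion correct = 10/12
IES = 645.8000 / (10/12) = 774.960 ms

775 ms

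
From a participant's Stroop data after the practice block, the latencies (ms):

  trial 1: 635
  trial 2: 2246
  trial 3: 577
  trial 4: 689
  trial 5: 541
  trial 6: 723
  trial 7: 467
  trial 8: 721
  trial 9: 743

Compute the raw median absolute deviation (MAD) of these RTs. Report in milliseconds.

Sorted: 467, 541, 577, 635, 689, 721, 723, 743, 2246 → median = 689
|x − 689|: 54, 1557, 112, 0, 148, 34, 222, 32, 54
Sorted deviations: 0, 32, 34, 54, 54, 112, 148, 222, 1557 → MAD = 54

54 ms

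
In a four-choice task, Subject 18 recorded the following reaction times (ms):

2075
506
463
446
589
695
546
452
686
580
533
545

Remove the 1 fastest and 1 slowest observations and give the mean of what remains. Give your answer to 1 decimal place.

Sorted: 446, 452, 463, 506, 533, 545, 546, 580, 589, 686, 695, 2075
Drop lowest 1 (446) and highest 1 (2075)
Remaining (n=10): Σ = 5595, mean = 5595/10 = 559.500

559.5 ms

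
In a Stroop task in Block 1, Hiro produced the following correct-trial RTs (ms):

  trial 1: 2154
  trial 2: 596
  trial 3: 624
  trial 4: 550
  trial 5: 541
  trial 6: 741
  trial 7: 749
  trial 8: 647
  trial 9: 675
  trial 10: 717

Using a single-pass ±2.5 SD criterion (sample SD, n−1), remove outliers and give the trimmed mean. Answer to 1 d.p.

648.9 ms

n = 10, ΣRT = 7994, M = 799.400
Σ(x−M)² = 2087490.40; s = √(2087490.40/9) = 481.605
Cutoffs: 799.400 ± 2.5·481.605 → [-404.6, 2003.4]
Outside: 2154 → excluded.
Retained (n=9): Σ = 5840, mean = 5840/9 = 648.889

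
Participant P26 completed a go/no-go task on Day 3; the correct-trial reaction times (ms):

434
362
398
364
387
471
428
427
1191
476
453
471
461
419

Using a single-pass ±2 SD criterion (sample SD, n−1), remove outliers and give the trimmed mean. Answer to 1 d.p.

427.0 ms

n = 14, ΣRT = 6742, M = 481.571
Σ(x−M)² = 560857.43; s = √(560857.43/13) = 207.709
Cutoffs: 481.571 ± 2·207.709 → [66.2, 897.0]
Outside: 1191 → excluded.
Retained (n=13): Σ = 5551, mean = 5551/13 = 427.000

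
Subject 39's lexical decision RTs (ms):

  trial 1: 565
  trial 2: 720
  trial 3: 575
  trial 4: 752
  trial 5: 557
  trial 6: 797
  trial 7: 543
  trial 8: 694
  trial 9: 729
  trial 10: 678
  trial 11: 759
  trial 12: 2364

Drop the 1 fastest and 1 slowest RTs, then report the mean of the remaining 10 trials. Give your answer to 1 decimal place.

682.6 ms

Sorted: 543, 557, 565, 575, 678, 694, 720, 729, 752, 759, 797, 2364
Drop lowest 1 (543) and highest 1 (2364)
Remaining (n=10): Σ = 6826, mean = 6826/10 = 682.600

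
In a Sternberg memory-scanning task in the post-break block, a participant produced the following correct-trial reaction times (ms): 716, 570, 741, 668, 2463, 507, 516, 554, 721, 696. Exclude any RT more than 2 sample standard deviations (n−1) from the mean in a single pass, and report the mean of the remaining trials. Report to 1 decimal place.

n = 10, ΣRT = 8152, M = 815.200
Σ(x−M)² = 3088197.60; s = √(3088197.60/9) = 585.776
Cutoffs: 815.200 ± 2·585.776 → [-356.4, 1986.8]
Outside: 2463 → excluded.
Retained (n=9): Σ = 5689, mean = 5689/9 = 632.111

632.1 ms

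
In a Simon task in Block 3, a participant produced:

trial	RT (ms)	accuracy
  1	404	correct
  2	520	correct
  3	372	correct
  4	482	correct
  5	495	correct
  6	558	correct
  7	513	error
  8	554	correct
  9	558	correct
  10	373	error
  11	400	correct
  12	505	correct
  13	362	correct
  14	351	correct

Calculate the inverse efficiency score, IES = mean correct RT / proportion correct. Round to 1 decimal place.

540.7 ms

Correct trials (n=12): 404, 520, 372, 482, 495, 558, 554, 558, 400, 505, 362, 351
Mean correct RT = 5561/12 = 463.4167 ms
Proportion correct = 12/14
IES = 463.4167 / (12/14) = 540.653 ms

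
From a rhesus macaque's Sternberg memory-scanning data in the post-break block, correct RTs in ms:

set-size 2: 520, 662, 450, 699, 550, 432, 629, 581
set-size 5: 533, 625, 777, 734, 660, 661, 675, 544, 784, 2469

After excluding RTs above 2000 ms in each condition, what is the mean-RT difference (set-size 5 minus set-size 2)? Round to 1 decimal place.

100.5 ms

set-size 5: exclude 2469
M(set-size 2) = 4523/8 = 565.375
M(set-size 5) = 5993/9 = 665.889
Difference = 665.889 − 565.375 = 100.514 ms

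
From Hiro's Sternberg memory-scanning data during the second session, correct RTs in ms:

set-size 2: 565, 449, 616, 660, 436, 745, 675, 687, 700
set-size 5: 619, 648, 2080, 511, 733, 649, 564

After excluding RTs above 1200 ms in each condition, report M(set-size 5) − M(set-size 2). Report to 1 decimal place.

set-size 5: exclude 2080
M(set-size 2) = 5533/9 = 614.778
M(set-size 5) = 3724/6 = 620.667
Difference = 620.667 − 614.778 = 5.889 ms

5.9 ms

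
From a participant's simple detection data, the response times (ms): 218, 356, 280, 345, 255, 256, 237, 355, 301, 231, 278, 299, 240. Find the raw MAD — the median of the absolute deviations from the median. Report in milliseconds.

38 ms

Sorted: 218, 231, 237, 240, 255, 256, 278, 280, 299, 301, 345, 355, 356 → median = 278
|x − 278|: 60, 78, 2, 67, 23, 22, 41, 77, 23, 47, 0, 21, 38
Sorted deviations: 0, 2, 21, 22, 23, 23, 38, 41, 47, 60, 67, 77, 78 → MAD = 38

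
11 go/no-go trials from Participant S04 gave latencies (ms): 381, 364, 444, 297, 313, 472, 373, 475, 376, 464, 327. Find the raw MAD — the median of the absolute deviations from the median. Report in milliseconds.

Sorted: 297, 313, 327, 364, 373, 376, 381, 444, 464, 472, 475 → median = 376
|x − 376|: 5, 12, 68, 79, 63, 96, 3, 99, 0, 88, 49
Sorted deviations: 0, 3, 5, 12, 49, 63, 68, 79, 88, 96, 99 → MAD = 63

63 ms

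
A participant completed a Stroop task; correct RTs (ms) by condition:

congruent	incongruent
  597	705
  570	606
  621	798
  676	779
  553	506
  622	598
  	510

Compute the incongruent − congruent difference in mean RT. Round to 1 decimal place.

36.6 ms

M(congruent) = 3639/6 = 606.500
M(incongruent) = 4502/7 = 643.143
Difference = 643.143 − 606.500 = 36.643 ms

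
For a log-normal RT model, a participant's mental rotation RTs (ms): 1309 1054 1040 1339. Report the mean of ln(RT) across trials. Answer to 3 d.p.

7.071

ln(RT): 7.1770, 6.9603, 6.9470, 7.1997
Σ ln(RT) = 28.2840
Mean = 28.2840/4 = 7.07101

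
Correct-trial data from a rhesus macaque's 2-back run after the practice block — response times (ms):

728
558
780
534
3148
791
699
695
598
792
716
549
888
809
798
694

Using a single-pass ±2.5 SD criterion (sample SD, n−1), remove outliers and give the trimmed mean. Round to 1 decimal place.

n = 16, ΣRT = 13777, M = 861.062
Σ(x−M)² = 5739646.94; s = √(5739646.94/15) = 618.582
Cutoffs: 861.062 ± 2.5·618.582 → [-685.4, 2407.5]
Outside: 3148 → excluded.
Retained (n=15): Σ = 10629, mean = 10629/15 = 708.600

708.6 ms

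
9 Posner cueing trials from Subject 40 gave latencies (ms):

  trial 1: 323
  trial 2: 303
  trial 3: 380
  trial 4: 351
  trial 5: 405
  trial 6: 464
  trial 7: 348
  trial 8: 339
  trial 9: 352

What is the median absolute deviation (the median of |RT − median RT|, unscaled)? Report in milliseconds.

28 ms

Sorted: 303, 323, 339, 348, 351, 352, 380, 405, 464 → median = 351
|x − 351|: 28, 48, 29, 0, 54, 113, 3, 12, 1
Sorted deviations: 0, 1, 3, 12, 28, 29, 48, 54, 113 → MAD = 28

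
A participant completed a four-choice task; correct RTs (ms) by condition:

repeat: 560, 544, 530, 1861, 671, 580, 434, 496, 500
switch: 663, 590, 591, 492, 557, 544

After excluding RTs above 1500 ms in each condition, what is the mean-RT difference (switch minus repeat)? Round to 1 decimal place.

repeat: exclude 1861
M(repeat) = 4315/8 = 539.375
M(switch) = 3437/6 = 572.833
Difference = 572.833 − 539.375 = 33.458 ms

33.5 ms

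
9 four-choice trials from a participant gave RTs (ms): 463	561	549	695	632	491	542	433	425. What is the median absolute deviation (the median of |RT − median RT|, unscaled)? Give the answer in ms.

Sorted: 425, 433, 463, 491, 542, 549, 561, 632, 695 → median = 542
|x − 542|: 79, 19, 7, 153, 90, 51, 0, 109, 117
Sorted deviations: 0, 7, 19, 51, 79, 90, 109, 117, 153 → MAD = 79

79 ms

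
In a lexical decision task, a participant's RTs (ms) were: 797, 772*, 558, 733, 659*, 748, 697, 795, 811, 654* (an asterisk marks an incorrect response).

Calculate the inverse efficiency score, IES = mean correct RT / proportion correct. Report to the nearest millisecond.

1049 ms

Correct trials (n=7): 797, 558, 733, 748, 697, 795, 811
Mean correct RT = 5139/7 = 734.1429 ms
Proportion correct = 7/10
IES = 734.1429 / (7/10) = 1048.776 ms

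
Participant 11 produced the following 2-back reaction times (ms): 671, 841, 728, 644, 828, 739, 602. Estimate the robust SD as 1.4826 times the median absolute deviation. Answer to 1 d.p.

Sorted: 602, 644, 671, 728, 739, 828, 841 → median = 728
|x − 728| sorted: 0, 11, 57, 84, 100, 113, 126 → MAD = 84
Robust SD ≈ 1.4826 × 84 = 124.538

124.5 ms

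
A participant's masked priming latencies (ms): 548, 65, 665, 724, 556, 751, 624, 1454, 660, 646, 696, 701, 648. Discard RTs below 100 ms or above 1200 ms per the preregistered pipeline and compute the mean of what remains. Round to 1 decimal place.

656.3 ms

Excluded: 65, 1454
Retained (n=11): Σ = 7219
Mean = 7219/11 = 656.2727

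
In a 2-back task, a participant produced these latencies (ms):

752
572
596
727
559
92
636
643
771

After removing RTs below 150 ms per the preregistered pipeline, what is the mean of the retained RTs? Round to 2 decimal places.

Excluded: 92
Retained (n=8): Σ = 5256
Mean = 5256/8 = 657.0000

657.00 ms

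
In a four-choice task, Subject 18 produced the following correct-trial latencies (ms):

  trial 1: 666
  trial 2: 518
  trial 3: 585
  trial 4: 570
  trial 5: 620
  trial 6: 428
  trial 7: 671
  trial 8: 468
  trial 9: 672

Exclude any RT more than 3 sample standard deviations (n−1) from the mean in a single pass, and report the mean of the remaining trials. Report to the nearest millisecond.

n = 9, ΣRT = 5198, M = 577.556
Σ(x−M)² = 65304.22; s = √(65304.22/8) = 90.349
Cutoffs: 577.556 ± 3·90.349 → [306.5, 848.6]
No RTs fall outside the cutoffs; all 9 retained. Mean = 5198/9 = 577.556

578 ms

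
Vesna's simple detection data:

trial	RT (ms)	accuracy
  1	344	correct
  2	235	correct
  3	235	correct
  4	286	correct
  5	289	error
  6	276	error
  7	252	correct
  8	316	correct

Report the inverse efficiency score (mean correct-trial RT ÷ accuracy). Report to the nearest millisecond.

Correct trials (n=6): 344, 235, 235, 286, 252, 316
Mean correct RT = 1668/6 = 278.0000 ms
Proportion correct = 6/8
IES = 278.0000 / (6/8) = 370.667 ms

371 ms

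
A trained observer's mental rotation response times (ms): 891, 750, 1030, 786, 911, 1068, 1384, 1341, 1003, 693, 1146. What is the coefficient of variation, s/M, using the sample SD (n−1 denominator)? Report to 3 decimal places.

n = 11, Σ = 11003, M = 1000.2727
Σ(x−M)² = 512932.182; s = √(512932.182/10) = 226.4801
CV = 226.4801 / 1000.2727 = 0.22642

0.226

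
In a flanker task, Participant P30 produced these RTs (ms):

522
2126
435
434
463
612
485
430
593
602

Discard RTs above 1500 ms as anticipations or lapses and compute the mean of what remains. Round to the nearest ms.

508 ms

Excluded: 2126
Retained (n=9): Σ = 4576
Mean = 4576/9 = 508.4444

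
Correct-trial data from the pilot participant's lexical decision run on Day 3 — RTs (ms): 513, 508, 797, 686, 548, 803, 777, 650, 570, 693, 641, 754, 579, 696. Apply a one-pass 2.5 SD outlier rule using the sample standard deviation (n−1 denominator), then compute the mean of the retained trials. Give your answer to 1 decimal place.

n = 14, ΣRT = 9215, M = 658.214
Σ(x−M)² = 137138.36; s = √(137138.36/13) = 102.709
Cutoffs: 658.214 ± 2.5·102.709 → [401.4, 915.0]
No RTs fall outside the cutoffs; all 14 retained. Mean = 9215/14 = 658.214

658.2 ms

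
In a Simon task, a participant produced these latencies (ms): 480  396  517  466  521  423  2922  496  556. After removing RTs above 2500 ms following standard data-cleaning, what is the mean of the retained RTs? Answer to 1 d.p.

Excluded: 2922
Retained (n=8): Σ = 3855
Mean = 3855/8 = 481.8750

481.9 ms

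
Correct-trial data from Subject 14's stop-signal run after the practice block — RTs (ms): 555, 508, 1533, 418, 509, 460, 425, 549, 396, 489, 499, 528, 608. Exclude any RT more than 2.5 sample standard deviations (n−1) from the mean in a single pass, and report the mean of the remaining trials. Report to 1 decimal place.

n = 13, ΣRT = 7477, M = 575.154
Σ(x−M)² = 1036569.69; s = √(1036569.69/12) = 293.906
Cutoffs: 575.154 ± 2.5·293.906 → [-159.6, 1309.9]
Outside: 1533 → excluded.
Retained (n=12): Σ = 5944, mean = 5944/12 = 495.333

495.3 ms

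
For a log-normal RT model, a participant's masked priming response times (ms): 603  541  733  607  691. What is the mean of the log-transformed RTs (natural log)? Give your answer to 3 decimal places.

ln(RT): 6.4019, 6.2934, 6.5971, 6.4085, 6.5381
Σ ln(RT) = 32.2392
Mean = 32.2392/5 = 6.44783

6.448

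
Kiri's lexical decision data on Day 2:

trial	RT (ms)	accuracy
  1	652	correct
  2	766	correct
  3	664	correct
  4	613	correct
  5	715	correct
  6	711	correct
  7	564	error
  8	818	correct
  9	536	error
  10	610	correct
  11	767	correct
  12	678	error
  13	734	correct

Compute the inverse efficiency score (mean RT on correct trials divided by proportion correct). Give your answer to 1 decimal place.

916.5 ms

Correct trials (n=10): 652, 766, 664, 613, 715, 711, 818, 610, 767, 734
Mean correct RT = 7050/10 = 705.0000 ms
Proportion correct = 10/13
IES = 705.0000 / (10/13) = 916.500 ms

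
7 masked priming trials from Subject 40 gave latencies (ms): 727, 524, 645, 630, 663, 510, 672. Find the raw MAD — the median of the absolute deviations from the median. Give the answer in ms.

27 ms

Sorted: 510, 524, 630, 645, 663, 672, 727 → median = 645
|x − 645|: 82, 121, 0, 15, 18, 135, 27
Sorted deviations: 0, 15, 18, 27, 82, 121, 135 → MAD = 27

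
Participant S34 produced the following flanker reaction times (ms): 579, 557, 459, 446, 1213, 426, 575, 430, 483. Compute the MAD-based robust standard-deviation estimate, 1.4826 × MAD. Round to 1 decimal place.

Sorted: 426, 430, 446, 459, 483, 557, 575, 579, 1213 → median = 483
|x − 483| sorted: 0, 24, 37, 53, 57, 74, 92, 96, 730 → MAD = 57
Robust SD ≈ 1.4826 × 57 = 84.508

84.5 ms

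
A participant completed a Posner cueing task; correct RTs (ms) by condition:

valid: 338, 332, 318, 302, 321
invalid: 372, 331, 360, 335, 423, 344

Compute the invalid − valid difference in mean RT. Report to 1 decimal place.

38.6 ms

M(valid) = 1611/5 = 322.200
M(invalid) = 2165/6 = 360.833
Difference = 360.833 − 322.200 = 38.633 ms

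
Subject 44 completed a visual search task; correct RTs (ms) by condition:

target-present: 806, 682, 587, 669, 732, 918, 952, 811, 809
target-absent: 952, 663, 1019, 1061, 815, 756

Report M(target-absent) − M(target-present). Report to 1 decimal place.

M(target-present) = 6966/9 = 774.000
M(target-absent) = 5266/6 = 877.667
Difference = 877.667 − 774.000 = 103.667 ms

103.7 ms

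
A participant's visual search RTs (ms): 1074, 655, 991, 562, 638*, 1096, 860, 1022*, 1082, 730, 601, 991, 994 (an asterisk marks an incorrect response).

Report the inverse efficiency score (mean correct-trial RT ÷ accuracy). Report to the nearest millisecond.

1035 ms

Correct trials (n=11): 1074, 655, 991, 562, 1096, 860, 1082, 730, 601, 991, 994
Mean correct RT = 9636/11 = 876.0000 ms
Proportion correct = 11/13
IES = 876.0000 / (11/13) = 1035.273 ms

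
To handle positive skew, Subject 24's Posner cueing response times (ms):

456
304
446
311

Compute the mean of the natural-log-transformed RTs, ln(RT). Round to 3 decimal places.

5.920

ln(RT): 6.1225, 5.7170, 6.1003, 5.7398
Σ ln(RT) = 23.6796
Mean = 23.6796/4 = 5.91991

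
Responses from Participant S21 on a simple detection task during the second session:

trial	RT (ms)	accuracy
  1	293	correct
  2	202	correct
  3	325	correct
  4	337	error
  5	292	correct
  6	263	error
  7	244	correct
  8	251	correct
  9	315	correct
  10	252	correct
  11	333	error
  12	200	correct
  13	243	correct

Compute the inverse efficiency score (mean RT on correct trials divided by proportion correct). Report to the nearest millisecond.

340 ms

Correct trials (n=10): 293, 202, 325, 292, 244, 251, 315, 252, 200, 243
Mean correct RT = 2617/10 = 261.7000 ms
Proportion correct = 10/13
IES = 261.7000 / (10/13) = 340.210 ms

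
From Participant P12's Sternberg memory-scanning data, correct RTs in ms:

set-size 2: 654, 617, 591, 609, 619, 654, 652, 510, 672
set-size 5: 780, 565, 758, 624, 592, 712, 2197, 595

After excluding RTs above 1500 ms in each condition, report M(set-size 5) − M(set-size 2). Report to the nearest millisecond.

41 ms

set-size 5: exclude 2197
M(set-size 2) = 5578/9 = 619.778
M(set-size 5) = 4626/7 = 660.857
Difference = 660.857 − 619.778 = 41.079 ms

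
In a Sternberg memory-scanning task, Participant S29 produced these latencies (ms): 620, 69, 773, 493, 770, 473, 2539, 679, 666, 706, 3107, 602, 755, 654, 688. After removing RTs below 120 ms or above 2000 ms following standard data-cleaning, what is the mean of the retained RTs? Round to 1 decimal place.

656.6 ms

Excluded: 69, 2539, 3107
Retained (n=12): Σ = 7879
Mean = 7879/12 = 656.5833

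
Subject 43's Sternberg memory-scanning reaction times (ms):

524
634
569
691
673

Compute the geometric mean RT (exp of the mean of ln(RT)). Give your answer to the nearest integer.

615 ms

ln(RT): 6.2615, 6.4520, 6.3439, 6.5381, 6.5117
Mean ln(RT) = 32.1073/5 = 6.42146
Geometric mean = exp(6.42146) = 614.90 ms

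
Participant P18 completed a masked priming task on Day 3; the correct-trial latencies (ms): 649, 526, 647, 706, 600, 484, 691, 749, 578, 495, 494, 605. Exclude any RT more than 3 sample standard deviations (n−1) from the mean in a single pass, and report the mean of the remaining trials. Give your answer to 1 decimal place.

602.0 ms

n = 12, ΣRT = 7224, M = 602.000
Σ(x−M)² = 87982.00; s = √(87982.00/11) = 89.434
Cutoffs: 602.000 ± 3·89.434 → [333.7, 870.3]
No RTs fall outside the cutoffs; all 12 retained. Mean = 7224/12 = 602.000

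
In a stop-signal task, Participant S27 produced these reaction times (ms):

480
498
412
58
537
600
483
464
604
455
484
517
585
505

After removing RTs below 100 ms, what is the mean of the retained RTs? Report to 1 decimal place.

Excluded: 58
Retained (n=13): Σ = 6624
Mean = 6624/13 = 509.5385

509.5 ms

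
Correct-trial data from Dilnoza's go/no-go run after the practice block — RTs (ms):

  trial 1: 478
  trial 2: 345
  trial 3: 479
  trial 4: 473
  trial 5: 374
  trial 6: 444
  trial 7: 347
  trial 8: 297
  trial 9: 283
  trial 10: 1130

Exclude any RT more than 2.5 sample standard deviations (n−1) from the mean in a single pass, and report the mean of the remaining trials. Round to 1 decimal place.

n = 10, ΣRT = 4650, M = 465.000
Σ(x−M)² = 541048.00; s = √(541048.00/9) = 245.187
Cutoffs: 465.000 ± 2.5·245.187 → [-148.0, 1078.0]
Outside: 1130 → excluded.
Retained (n=9): Σ = 3520, mean = 3520/9 = 391.111

391.1 ms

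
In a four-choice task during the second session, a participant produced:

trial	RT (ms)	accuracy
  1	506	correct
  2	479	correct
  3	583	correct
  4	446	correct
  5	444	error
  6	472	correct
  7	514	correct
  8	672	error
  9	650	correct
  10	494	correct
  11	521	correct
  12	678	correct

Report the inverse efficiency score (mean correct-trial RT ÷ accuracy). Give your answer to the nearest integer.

Correct trials (n=10): 506, 479, 583, 446, 472, 514, 650, 494, 521, 678
Mean correct RT = 5343/10 = 534.3000 ms
Proportion correct = 10/12
IES = 534.3000 / (10/12) = 641.160 ms

641 ms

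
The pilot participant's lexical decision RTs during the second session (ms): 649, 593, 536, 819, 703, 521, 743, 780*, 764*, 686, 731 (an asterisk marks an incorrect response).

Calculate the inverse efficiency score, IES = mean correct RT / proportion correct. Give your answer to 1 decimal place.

Correct trials (n=9): 649, 593, 536, 819, 703, 521, 743, 686, 731
Mean correct RT = 5981/9 = 664.5556 ms
Proportion correct = 9/11
IES = 664.5556 / (9/11) = 812.235 ms

812.2 ms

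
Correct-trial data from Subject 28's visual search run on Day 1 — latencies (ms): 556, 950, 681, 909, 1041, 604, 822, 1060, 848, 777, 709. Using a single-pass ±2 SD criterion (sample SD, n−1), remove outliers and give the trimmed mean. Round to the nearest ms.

814 ms

n = 11, ΣRT = 8957, M = 814.273
Σ(x−M)² = 281532.18; s = √(281532.18/10) = 167.789
Cutoffs: 814.273 ± 2·167.789 → [478.7, 1149.9]
No RTs fall outside the cutoffs; all 11 retained. Mean = 8957/11 = 814.273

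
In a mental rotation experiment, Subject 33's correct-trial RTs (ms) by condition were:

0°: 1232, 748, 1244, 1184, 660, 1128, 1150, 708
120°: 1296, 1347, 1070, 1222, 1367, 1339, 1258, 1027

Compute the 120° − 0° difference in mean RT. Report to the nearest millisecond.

234 ms

M(0°) = 8054/8 = 1006.750
M(120°) = 9926/8 = 1240.750
Difference = 1240.750 − 1006.750 = 234.000 ms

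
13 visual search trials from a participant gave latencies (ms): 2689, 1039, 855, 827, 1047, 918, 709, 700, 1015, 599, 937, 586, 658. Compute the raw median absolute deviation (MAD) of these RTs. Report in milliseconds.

160 ms

Sorted: 586, 599, 658, 700, 709, 827, 855, 918, 937, 1015, 1039, 1047, 2689 → median = 855
|x − 855|: 1834, 184, 0, 28, 192, 63, 146, 155, 160, 256, 82, 269, 197
Sorted deviations: 0, 28, 63, 82, 146, 155, 160, 184, 192, 197, 256, 269, 1834 → MAD = 160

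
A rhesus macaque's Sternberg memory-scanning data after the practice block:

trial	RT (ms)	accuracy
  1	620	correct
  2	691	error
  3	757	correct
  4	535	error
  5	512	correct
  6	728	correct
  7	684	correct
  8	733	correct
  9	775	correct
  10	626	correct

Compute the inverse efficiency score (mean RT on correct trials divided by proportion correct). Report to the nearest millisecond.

Correct trials (n=8): 620, 757, 512, 728, 684, 733, 775, 626
Mean correct RT = 5435/8 = 679.3750 ms
Proportion correct = 8/10
IES = 679.3750 / (8/10) = 849.219 ms

849 ms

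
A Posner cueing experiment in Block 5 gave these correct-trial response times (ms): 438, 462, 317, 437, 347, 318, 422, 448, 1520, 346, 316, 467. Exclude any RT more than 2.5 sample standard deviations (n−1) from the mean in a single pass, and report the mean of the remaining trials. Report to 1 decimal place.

392.5 ms

n = 12, ΣRT = 5838, M = 486.500
Σ(x−M)² = 1204941.00; s = √(1204941.00/11) = 330.968
Cutoffs: 486.500 ± 2.5·330.968 → [-340.9, 1313.9]
Outside: 1520 → excluded.
Retained (n=11): Σ = 4318, mean = 4318/11 = 392.545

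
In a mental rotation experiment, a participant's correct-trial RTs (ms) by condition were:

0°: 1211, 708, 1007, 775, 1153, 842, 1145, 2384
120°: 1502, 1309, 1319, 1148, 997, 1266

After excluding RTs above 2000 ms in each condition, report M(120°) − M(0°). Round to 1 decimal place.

0°: exclude 2384
M(0°) = 6841/7 = 977.286
M(120°) = 7541/6 = 1256.833
Difference = 1256.833 − 977.286 = 279.548 ms

279.5 ms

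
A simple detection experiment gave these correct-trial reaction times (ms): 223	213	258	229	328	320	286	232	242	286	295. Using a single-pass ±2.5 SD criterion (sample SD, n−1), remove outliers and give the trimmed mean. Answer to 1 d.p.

n = 11, ΣRT = 2912, M = 264.727
Σ(x−M)² = 16206.18; s = √(16206.18/10) = 40.257
Cutoffs: 264.727 ± 2.5·40.257 → [164.1, 365.4]
No RTs fall outside the cutoffs; all 11 retained. Mean = 2912/11 = 264.727

264.7 ms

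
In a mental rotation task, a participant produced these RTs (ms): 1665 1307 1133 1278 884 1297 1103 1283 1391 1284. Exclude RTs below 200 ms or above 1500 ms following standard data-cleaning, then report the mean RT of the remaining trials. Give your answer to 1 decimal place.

1217.8 ms

Excluded: 1665
Retained (n=9): Σ = 10960
Mean = 10960/9 = 1217.7778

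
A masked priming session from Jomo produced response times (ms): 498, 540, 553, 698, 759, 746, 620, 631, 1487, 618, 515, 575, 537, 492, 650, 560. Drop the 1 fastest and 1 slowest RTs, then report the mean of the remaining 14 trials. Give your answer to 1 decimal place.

Sorted: 492, 498, 515, 537, 540, 553, 560, 575, 618, 620, 631, 650, 698, 746, 759, 1487
Drop lowest 1 (492) and highest 1 (1487)
Remaining (n=14): Σ = 8500, mean = 8500/14 = 607.143

607.1 ms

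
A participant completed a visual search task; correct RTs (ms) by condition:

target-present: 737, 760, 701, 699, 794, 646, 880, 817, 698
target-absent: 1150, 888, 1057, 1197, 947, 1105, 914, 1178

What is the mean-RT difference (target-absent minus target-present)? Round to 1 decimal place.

306.5 ms

M(target-present) = 6732/9 = 748.000
M(target-absent) = 8436/8 = 1054.500
Difference = 1054.500 − 748.000 = 306.500 ms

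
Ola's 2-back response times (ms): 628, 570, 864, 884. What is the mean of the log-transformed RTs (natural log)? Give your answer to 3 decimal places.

6.584

ln(RT): 6.4425, 6.3456, 6.7616, 6.7845
Σ ln(RT) = 26.3342
Mean = 26.3342/4 = 6.58355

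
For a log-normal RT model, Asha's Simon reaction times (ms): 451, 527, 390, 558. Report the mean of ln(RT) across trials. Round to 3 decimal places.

ln(RT): 6.1115, 6.2672, 5.9661, 6.3244
Σ ln(RT) = 24.6692
Mean = 24.6692/4 = 6.16729

6.167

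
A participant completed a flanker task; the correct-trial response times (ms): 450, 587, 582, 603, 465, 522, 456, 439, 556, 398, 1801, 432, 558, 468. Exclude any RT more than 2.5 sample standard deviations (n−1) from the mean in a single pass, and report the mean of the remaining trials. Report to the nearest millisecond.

501 ms

n = 14, ΣRT = 8317, M = 594.071
Σ(x−M)² = 1626028.93; s = √(1626028.93/13) = 353.665
Cutoffs: 594.071 ± 2.5·353.665 → [-290.1, 1478.2]
Outside: 1801 → excluded.
Retained (n=13): Σ = 6516, mean = 6516/13 = 501.231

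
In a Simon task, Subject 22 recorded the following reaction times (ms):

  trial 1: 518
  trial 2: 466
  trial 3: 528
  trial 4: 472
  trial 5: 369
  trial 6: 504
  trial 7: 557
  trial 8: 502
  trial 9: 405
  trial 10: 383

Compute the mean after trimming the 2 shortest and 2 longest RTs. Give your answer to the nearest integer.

478 ms

Sorted: 369, 383, 405, 466, 472, 502, 504, 518, 528, 557
Drop lowest 2 (369, 383) and highest 2 (528, 557)
Remaining (n=6): Σ = 2867, mean = 2867/6 = 477.833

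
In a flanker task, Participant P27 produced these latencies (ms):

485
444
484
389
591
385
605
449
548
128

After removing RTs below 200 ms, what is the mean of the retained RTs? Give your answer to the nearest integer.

Excluded: 128
Retained (n=9): Σ = 4380
Mean = 4380/9 = 486.6667

487 ms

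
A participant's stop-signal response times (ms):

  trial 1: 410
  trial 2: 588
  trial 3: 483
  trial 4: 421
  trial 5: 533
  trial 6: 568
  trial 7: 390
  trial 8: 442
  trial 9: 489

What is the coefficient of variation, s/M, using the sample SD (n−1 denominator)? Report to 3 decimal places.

0.148

n = 9, Σ = 4324, M = 480.4444
Σ(x−M)² = 40230.222; s = √(40230.222/8) = 70.9139
CV = 70.9139 / 480.4444 = 0.14760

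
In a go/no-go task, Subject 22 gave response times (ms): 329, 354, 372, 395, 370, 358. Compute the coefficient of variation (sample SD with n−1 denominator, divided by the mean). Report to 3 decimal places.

0.061

n = 6, Σ = 2178, M = 363.0000
Σ(x−M)² = 2416.000; s = √(2416.000/5) = 21.9818
CV = 21.9818 / 363.0000 = 0.06056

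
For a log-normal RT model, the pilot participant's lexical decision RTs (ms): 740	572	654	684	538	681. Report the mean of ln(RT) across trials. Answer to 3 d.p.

ln(RT): 6.6067, 6.3491, 6.4831, 6.5280, 6.2879, 6.5236
Σ ln(RT) = 38.7783
Mean = 38.7783/6 = 6.46305

6.463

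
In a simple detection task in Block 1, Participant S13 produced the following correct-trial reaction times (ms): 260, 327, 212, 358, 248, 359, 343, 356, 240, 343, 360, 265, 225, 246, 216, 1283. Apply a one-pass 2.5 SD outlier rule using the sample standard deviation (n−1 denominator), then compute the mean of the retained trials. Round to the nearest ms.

291 ms

n = 16, ΣRT = 5641, M = 352.562
Σ(x−M)² = 972561.94; s = √(972561.94/15) = 254.632
Cutoffs: 352.562 ± 2.5·254.632 → [-284.0, 989.1]
Outside: 1283 → excluded.
Retained (n=15): Σ = 4358, mean = 4358/15 = 290.533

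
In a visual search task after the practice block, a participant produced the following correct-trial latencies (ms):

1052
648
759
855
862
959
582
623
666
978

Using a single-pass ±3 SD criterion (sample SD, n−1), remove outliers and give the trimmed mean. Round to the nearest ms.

798 ms

n = 10, ΣRT = 7984, M = 798.400
Σ(x−M)² = 248906.40; s = √(248906.40/9) = 166.302
Cutoffs: 798.400 ± 3·166.302 → [299.5, 1297.3]
No RTs fall outside the cutoffs; all 10 retained. Mean = 7984/10 = 798.400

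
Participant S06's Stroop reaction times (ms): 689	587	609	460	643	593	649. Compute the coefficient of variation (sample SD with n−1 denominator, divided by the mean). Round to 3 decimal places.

0.121

n = 7, Σ = 4230, M = 604.2857
Σ(x−M)² = 31941.429; s = √(31941.429/6) = 72.9628
CV = 72.9628 / 604.2857 = 0.12074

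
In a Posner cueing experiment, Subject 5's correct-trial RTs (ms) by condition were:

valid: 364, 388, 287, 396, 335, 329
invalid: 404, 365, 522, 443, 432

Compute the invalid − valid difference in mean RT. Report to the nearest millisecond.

83 ms

M(valid) = 2099/6 = 349.833
M(invalid) = 2166/5 = 433.200
Difference = 433.200 − 349.833 = 83.367 ms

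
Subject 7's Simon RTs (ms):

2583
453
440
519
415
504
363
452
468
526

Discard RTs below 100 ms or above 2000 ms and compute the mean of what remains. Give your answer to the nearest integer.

Excluded: 2583
Retained (n=9): Σ = 4140
Mean = 4140/9 = 460.0000

460 ms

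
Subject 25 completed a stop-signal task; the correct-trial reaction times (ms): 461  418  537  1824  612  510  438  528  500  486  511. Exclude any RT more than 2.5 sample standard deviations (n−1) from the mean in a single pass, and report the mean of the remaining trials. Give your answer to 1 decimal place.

500.1 ms

n = 11, ΣRT = 6825, M = 620.455
Σ(x−M)² = 1620576.73; s = √(1620576.73/10) = 402.564
Cutoffs: 620.455 ± 2.5·402.564 → [-386.0, 1626.9]
Outside: 1824 → excluded.
Retained (n=10): Σ = 5001, mean = 5001/10 = 500.100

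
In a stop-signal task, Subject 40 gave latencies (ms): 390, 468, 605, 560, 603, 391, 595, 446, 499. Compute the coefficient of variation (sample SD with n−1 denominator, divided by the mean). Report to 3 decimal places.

n = 9, Σ = 4557, M = 506.3333
Σ(x−M)² = 61820.000; s = √(61820.000/8) = 87.9062
CV = 87.9062 / 506.3333 = 0.17361

0.174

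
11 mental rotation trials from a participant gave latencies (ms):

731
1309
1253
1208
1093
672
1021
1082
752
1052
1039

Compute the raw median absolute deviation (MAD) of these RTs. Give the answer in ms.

156 ms

Sorted: 672, 731, 752, 1021, 1039, 1052, 1082, 1093, 1208, 1253, 1309 → median = 1052
|x − 1052|: 321, 257, 201, 156, 41, 380, 31, 30, 300, 0, 13
Sorted deviations: 0, 13, 30, 31, 41, 156, 201, 257, 300, 321, 380 → MAD = 156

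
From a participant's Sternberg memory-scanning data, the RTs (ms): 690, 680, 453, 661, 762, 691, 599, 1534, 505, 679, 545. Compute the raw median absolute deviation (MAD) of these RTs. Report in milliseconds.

Sorted: 453, 505, 545, 599, 661, 679, 680, 690, 691, 762, 1534 → median = 679
|x − 679|: 11, 1, 226, 18, 83, 12, 80, 855, 174, 0, 134
Sorted deviations: 0, 1, 11, 12, 18, 80, 83, 134, 174, 226, 855 → MAD = 80

80 ms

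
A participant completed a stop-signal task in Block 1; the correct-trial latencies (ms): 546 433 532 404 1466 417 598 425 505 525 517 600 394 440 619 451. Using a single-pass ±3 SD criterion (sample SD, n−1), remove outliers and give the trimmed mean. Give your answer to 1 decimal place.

493.7 ms

n = 16, ΣRT = 8872, M = 554.500
Σ(x−M)² = 966932.00; s = √(966932.00/15) = 253.894
Cutoffs: 554.500 ± 3·253.894 → [-207.2, 1316.2]
Outside: 1466 → excluded.
Retained (n=15): Σ = 7406, mean = 7406/15 = 493.733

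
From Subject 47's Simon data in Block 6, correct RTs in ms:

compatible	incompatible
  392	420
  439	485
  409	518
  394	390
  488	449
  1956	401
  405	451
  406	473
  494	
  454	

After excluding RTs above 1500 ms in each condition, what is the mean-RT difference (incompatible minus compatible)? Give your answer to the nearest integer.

17 ms

compatible: exclude 1956
M(compatible) = 3881/9 = 431.222
M(incompatible) = 3587/8 = 448.375
Difference = 448.375 − 431.222 = 17.153 ms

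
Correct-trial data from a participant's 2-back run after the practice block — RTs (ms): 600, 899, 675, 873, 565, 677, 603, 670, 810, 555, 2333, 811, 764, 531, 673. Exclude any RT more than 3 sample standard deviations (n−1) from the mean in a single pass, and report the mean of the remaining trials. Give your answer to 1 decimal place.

n = 15, ΣRT = 12039, M = 802.600
Σ(x−M)² = 2696837.60; s = √(2696837.60/14) = 438.898
Cutoffs: 802.600 ± 3·438.898 → [-514.1, 2119.3]
Outside: 2333 → excluded.
Retained (n=14): Σ = 9706, mean = 9706/14 = 693.286

693.3 ms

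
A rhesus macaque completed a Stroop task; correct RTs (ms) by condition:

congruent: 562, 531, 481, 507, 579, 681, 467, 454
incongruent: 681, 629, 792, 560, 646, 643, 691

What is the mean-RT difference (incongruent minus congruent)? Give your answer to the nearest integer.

130 ms

M(congruent) = 4262/8 = 532.750
M(incongruent) = 4642/7 = 663.143
Difference = 663.143 − 532.750 = 130.393 ms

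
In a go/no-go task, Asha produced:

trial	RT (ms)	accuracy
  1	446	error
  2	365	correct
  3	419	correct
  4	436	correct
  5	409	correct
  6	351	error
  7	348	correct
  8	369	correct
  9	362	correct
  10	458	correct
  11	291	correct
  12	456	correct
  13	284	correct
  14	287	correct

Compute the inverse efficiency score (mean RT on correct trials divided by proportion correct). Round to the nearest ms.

436 ms

Correct trials (n=12): 365, 419, 436, 409, 348, 369, 362, 458, 291, 456, 284, 287
Mean correct RT = 4484/12 = 373.6667 ms
Proportion correct = 12/14
IES = 373.6667 / (12/14) = 435.944 ms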